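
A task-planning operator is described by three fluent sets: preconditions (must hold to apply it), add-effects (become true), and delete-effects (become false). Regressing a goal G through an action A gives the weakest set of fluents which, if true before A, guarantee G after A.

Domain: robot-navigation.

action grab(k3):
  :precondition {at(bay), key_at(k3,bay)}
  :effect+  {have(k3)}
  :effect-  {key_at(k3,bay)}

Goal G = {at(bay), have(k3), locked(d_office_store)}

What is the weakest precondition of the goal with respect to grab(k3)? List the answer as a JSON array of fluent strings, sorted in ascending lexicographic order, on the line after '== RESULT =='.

Regress:
  G ∩ del = {}  (empty — regression defined)
  G \ add = {at(bay), have(k3), locked(d_office_store)} \ {have(k3)} = {at(bay), locked(d_office_store)}
  ∪ pre   = {at(bay), locked(d_office_store)} ∪ {at(bay), key_at(k3,bay)}
          = {at(bay), key_at(k3,bay), locked(d_office_store)}

== RESULT ==
["at(bay)", "key_at(k3,bay)", "locked(d_office_store)"]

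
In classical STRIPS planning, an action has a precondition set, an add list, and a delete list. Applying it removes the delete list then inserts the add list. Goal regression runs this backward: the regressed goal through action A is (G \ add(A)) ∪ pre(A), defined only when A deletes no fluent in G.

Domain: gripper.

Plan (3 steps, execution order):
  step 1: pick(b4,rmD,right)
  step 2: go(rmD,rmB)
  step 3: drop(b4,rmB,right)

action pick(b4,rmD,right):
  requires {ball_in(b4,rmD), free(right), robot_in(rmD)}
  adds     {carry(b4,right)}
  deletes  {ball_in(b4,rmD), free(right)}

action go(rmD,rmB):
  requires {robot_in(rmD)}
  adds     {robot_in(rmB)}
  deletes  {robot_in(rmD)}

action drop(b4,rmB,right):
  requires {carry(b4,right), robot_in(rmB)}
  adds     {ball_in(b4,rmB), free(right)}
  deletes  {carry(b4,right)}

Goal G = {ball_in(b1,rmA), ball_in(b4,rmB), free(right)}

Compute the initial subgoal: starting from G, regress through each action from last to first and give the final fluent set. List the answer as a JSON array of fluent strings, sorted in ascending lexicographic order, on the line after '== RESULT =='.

Regress step by step:
  through step 3 (drop(b4,rmB,right)): drop {ball_in(b4,rmB), free(right)}, keep {ball_in(b1,rmA)}, require {carry(b4,right), robot_in(rmB)}
    → {ball_in(b1,rmA), carry(b4,right), robot_in(rmB)}
  through step 2 (go(rmD,rmB)): drop {robot_in(rmB)}, keep {ball_in(b1,rmA), carry(b4,right)}, require {robot_in(rmD)}
    → {ball_in(b1,rmA), carry(b4,right), robot_in(rmD)}
  through step 1 (pick(b4,rmD,right)): drop {carry(b4,right)}, keep {ball_in(b1,rmA), robot_in(rmD)}, require {ball_in(b4,rmD), free(right), robot_in(rmD)}
    → {ball_in(b1,rmA), ball_in(b4,rmD), free(right), robot_in(rmD)}

== RESULT ==
["ball_in(b1,rmA)", "ball_in(b4,rmD)", "free(right)", "robot_in(rmD)"]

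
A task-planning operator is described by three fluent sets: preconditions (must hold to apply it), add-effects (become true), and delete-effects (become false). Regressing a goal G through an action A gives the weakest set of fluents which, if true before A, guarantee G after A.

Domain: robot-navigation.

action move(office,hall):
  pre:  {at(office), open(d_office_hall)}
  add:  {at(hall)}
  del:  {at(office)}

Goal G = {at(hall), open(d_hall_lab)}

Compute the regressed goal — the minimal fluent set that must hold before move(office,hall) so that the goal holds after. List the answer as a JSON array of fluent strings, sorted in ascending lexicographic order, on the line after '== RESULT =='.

Compute (G \ add) ∪ pre:
  G ∩ del = {}  (empty — regression defined)
  G \ add = {at(hall), open(d_hall_lab)} \ {at(hall)} = {open(d_hall_lab)}
  ∪ pre   = {open(d_hall_lab)} ∪ {at(office), open(d_office_hall)}
          = {at(office), open(d_hall_lab), open(d_office_hall)}

== RESULT ==
["at(office)", "open(d_hall_lab)", "open(d_office_hall)"]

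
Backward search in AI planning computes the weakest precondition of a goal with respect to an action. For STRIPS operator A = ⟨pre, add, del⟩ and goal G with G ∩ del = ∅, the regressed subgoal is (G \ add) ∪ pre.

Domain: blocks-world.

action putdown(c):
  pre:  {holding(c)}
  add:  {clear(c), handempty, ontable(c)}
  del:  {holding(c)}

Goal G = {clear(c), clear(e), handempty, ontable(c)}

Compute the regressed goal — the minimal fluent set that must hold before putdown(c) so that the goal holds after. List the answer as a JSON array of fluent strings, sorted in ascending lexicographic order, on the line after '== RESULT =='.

Compute (G \ add) ∪ pre:
  G ∩ del = {}  (empty — regression defined)
  G \ add = {clear(c), clear(e), handempty, ontable(c)} \ {clear(c), handempty, ontable(c)} = {clear(e)}
  ∪ pre   = {clear(e)} ∪ {holding(c)}
          = {clear(e), holding(c)}

== RESULT ==
["clear(e)", "holding(c)"]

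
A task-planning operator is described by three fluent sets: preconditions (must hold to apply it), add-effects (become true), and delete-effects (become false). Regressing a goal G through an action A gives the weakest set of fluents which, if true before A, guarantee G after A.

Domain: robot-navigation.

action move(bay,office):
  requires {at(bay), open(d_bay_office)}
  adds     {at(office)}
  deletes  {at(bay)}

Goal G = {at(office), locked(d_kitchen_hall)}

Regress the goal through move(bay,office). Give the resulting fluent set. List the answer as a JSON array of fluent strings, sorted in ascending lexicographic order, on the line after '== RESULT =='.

Compute (G \ add) ∪ pre:
  G ∩ del = {}  (empty — regression defined)
  G \ add = {at(office), locked(d_kitchen_hall)} \ {at(office)} = {locked(d_kitchen_hall)}
  ∪ pre   = {locked(d_kitchen_hall)} ∪ {at(bay), open(d_bay_office)}
          = {at(bay), locked(d_kitchen_hall), open(d_bay_office)}

== RESULT ==
["at(bay)", "locked(d_kitchen_hall)", "open(d_bay_office)"]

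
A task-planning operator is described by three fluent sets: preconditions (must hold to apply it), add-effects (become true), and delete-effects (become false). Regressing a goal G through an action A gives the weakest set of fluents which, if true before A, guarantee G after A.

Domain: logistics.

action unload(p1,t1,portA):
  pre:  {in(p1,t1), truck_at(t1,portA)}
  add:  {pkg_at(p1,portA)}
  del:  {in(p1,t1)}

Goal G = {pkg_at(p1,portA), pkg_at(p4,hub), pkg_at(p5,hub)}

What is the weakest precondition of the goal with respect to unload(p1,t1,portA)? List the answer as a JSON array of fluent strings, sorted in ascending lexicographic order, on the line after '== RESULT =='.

Regress:
  G ∩ del = {}  (empty — regression defined)
  G \ add = {pkg_at(p1,portA), pkg_at(p4,hub), pkg_at(p5,hub)} \ {pkg_at(p1,portA)} = {pkg_at(p4,hub), pkg_at(p5,hub)}
  ∪ pre   = {pkg_at(p4,hub), pkg_at(p5,hub)} ∪ {in(p1,t1), truck_at(t1,portA)}
          = {in(p1,t1), pkg_at(p4,hub), pkg_at(p5,hub), truck_at(t1,portA)}

== RESULT ==
["in(p1,t1)", "pkg_at(p4,hub)", "pkg_at(p5,hub)", "truck_at(t1,portA)"]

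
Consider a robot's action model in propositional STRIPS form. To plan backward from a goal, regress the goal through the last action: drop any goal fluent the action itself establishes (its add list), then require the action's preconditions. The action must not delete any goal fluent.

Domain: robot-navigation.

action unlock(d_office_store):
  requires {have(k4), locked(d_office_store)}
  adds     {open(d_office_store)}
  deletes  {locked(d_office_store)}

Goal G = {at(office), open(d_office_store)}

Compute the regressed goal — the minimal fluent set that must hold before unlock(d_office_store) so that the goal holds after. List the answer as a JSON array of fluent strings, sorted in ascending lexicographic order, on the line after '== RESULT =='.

Compute (G \ add) ∪ pre:
  G ∩ del = {}  (empty — regression defined)
  G \ add = {at(office), open(d_office_store)} \ {open(d_office_store)} = {at(office)}
  ∪ pre   = {at(office)} ∪ {have(k4), locked(d_office_store)}
          = {at(office), have(k4), locked(d_office_store)}

== RESULT ==
["at(office)", "have(k4)", "locked(d_office_store)"]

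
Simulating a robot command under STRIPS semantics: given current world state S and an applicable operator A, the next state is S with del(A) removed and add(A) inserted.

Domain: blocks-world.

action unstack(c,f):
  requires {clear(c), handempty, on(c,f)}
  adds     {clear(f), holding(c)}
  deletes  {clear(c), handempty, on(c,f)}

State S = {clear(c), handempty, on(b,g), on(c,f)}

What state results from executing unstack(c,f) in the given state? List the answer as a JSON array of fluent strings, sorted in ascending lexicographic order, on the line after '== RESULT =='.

Progress:
  pre ⊆ S: {clear(c), handempty, on(c,f)} ⊆ S  — applicable
  S \ del = {on(b,g)}
  ∪ add   = {clear(f), holding(c), on(b,g)}

== RESULT ==
["clear(f)", "holding(c)", "on(b,g)"]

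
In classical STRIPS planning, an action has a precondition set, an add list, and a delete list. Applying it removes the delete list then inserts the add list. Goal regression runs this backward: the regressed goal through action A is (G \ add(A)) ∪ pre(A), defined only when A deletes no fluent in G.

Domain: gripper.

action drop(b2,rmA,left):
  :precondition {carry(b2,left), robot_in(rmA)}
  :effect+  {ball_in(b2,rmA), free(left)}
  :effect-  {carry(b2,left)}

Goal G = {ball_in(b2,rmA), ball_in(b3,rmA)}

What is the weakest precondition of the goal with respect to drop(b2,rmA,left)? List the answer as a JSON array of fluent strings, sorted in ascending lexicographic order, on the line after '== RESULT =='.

Regress:
  G ∩ del = {}  (empty — regression defined)
  G \ add = {ball_in(b2,rmA), ball_in(b3,rmA)} \ {ball_in(b2,rmA), free(left)} = {ball_in(b3,rmA)}
  ∪ pre   = {ball_in(b3,rmA)} ∪ {carry(b2,left), robot_in(rmA)}
          = {ball_in(b3,rmA), carry(b2,left), robot_in(rmA)}

== RESULT ==
["ball_in(b3,rmA)", "carry(b2,left)", "robot_in(rmA)"]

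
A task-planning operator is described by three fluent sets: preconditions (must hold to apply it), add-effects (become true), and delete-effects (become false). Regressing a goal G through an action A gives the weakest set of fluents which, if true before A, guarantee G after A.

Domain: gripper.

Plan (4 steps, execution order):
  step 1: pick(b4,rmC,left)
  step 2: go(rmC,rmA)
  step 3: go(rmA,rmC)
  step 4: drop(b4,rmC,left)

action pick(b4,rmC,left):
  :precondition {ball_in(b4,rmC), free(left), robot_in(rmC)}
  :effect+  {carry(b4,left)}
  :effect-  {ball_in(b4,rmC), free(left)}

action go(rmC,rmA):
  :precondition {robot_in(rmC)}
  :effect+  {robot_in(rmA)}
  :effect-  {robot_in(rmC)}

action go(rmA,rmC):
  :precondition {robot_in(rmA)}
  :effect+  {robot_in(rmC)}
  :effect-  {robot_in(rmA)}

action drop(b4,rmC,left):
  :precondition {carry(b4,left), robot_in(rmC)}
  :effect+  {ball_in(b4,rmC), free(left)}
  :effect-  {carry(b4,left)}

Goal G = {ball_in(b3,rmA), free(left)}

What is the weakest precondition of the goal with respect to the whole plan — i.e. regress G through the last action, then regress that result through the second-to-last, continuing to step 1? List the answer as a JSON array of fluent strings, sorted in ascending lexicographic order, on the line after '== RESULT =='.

Work backward from the goal:
  through step 4 (drop(b4,rmC,left)): drop {free(left)}, keep {ball_in(b3,rmA)}, require {carry(b4,left), robot_in(rmC)}
    → {ball_in(b3,rmA), carry(b4,left), robot_in(rmC)}
  through step 3 (go(rmA,rmC)): drop {robot_in(rmC)}, keep {ball_in(b3,rmA), carry(b4,left)}, require {robot_in(rmA)}
    → {ball_in(b3,rmA), carry(b4,left), robot_in(rmA)}
  through step 2 (go(rmC,rmA)): drop {robot_in(rmA)}, keep {ball_in(b3,rmA), carry(b4,left)}, require {robot_in(rmC)}
    → {ball_in(b3,rmA), carry(b4,left), robot_in(rmC)}
  through step 1 (pick(b4,rmC,left)): drop {carry(b4,left)}, keep {ball_in(b3,rmA), robot_in(rmC)}, require {ball_in(b4,rmC), free(left), robot_in(rmC)}
    → {ball_in(b3,rmA), ball_in(b4,rmC), free(left), robot_in(rmC)}

== RESULT ==
["ball_in(b3,rmA)", "ball_in(b4,rmC)", "free(left)", "robot_in(rmC)"]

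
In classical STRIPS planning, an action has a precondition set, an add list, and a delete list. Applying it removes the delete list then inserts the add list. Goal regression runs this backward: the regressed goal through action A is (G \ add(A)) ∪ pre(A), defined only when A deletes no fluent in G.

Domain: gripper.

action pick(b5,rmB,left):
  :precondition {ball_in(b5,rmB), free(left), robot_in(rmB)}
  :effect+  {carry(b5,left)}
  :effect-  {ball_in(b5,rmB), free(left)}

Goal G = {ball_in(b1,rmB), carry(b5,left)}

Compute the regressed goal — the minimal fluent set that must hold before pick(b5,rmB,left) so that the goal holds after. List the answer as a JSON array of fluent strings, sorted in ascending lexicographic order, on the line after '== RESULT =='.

Regress:
  G ∩ del = {}  (empty — regression defined)
  G \ add = {ball_in(b1,rmB), carry(b5,left)} \ {carry(b5,left)} = {ball_in(b1,rmB)}
  ∪ pre   = {ball_in(b1,rmB)} ∪ {ball_in(b5,rmB), free(left), robot_in(rmB)}
          = {ball_in(b1,rmB), ball_in(b5,rmB), free(left), robot_in(rmB)}

== RESULT ==
["ball_in(b1,rmB)", "ball_in(b5,rmB)", "free(left)", "robot_in(rmB)"]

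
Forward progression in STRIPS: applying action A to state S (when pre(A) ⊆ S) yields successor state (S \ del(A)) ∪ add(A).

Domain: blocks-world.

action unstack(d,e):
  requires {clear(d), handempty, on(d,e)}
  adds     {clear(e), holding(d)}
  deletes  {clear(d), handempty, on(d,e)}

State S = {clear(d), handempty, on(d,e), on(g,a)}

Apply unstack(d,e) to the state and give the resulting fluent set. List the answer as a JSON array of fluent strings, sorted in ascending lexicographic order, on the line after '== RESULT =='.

Progress:
  pre ⊆ S: {clear(d), handempty, on(d,e)} ⊆ S  — applicable
  S \ del = {on(g,a)}
  ∪ add   = {clear(e), holding(d), on(g,a)}

== RESULT ==
["clear(e)", "holding(d)", "on(g,a)"]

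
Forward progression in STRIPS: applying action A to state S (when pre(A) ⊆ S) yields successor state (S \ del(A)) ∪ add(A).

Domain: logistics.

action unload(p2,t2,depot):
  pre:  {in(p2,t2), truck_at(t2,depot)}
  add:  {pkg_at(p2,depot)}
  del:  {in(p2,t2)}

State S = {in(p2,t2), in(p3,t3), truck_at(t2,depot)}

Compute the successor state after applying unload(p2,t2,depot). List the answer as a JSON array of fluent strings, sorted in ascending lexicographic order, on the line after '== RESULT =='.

Progress:
  pre ⊆ S: {in(p2,t2), truck_at(t2,depot)} ⊆ S  — applicable
  S \ del = {in(p3,t3), truck_at(t2,depot)}
  ∪ add   = {in(p3,t3), pkg_at(p2,depot), truck_at(t2,depot)}

== RESULT ==
["in(p3,t3)", "pkg_at(p2,depot)", "truck_at(t2,depot)"]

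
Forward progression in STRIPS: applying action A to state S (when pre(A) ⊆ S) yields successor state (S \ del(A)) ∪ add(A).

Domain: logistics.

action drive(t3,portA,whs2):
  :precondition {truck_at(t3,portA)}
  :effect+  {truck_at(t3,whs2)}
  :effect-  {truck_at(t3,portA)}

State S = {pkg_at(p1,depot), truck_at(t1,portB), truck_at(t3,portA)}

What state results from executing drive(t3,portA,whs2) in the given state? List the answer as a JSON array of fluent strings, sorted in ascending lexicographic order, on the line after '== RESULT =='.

Compute (S \ del) ∪ add:
  pre ⊆ S: {truck_at(t3,portA)} ⊆ S  — applicable
  S \ del = {pkg_at(p1,depot), truck_at(t1,portB)}
  ∪ add   = {pkg_at(p1,depot), truck_at(t1,portB), truck_at(t3,whs2)}

== RESULT ==
["pkg_at(p1,depot)", "truck_at(t1,portB)", "truck_at(t3,whs2)"]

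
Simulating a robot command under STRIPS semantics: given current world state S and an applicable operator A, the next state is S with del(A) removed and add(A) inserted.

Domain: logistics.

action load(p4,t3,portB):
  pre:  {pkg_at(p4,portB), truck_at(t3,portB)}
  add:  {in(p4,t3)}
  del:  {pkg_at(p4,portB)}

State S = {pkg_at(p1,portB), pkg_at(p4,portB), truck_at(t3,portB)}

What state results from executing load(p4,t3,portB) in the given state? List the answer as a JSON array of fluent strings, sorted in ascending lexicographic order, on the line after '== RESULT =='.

Compute (S \ del) ∪ add:
  pre ⊆ S: {pkg_at(p4,portB), truck_at(t3,portB)} ⊆ S  — applicable
  S \ del = {pkg_at(p1,portB), truck_at(t3,portB)}
  ∪ add   = {in(p4,t3), pkg_at(p1,portB), truck_at(t3,portB)}

== RESULT ==
["in(p4,t3)", "pkg_at(p1,portB)", "truck_at(t3,portB)"]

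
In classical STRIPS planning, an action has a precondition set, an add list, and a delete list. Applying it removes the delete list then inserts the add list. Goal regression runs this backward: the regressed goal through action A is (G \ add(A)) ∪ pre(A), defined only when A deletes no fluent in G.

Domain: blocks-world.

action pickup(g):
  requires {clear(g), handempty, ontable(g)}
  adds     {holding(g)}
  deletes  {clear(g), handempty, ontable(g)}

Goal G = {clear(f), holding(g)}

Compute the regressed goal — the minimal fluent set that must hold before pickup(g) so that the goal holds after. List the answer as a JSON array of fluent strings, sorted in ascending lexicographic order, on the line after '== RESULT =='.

Regress:
  G ∩ del = {}  (empty — regression defined)
  G \ add = {clear(f), holding(g)} \ {holding(g)} = {clear(f)}
  ∪ pre   = {clear(f)} ∪ {clear(g), handempty, ontable(g)}
          = {clear(f), clear(g), handempty, ontable(g)}

== RESULT ==
["clear(f)", "clear(g)", "handempty", "ontable(g)"]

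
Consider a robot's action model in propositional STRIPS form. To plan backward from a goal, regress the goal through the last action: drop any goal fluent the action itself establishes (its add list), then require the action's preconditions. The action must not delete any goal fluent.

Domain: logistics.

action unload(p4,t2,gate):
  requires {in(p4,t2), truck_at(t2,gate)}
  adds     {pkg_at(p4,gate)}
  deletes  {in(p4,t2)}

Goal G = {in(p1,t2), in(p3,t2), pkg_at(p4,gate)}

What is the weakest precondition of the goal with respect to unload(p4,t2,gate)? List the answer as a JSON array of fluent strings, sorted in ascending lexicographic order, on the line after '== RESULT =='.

Compute (G \ add) ∪ pre:
  G ∩ del = {}  (empty — regression defined)
  G \ add = {in(p1,t2), in(p3,t2), pkg_at(p4,gate)} \ {pkg_at(p4,gate)} = {in(p1,t2), in(p3,t2)}
  ∪ pre   = {in(p1,t2), in(p3,t2)} ∪ {in(p4,t2), truck_at(t2,gate)}
          = {in(p1,t2), in(p3,t2), in(p4,t2), truck_at(t2,gate)}

== RESULT ==
["in(p1,t2)", "in(p3,t2)", "in(p4,t2)", "truck_at(t2,gate)"]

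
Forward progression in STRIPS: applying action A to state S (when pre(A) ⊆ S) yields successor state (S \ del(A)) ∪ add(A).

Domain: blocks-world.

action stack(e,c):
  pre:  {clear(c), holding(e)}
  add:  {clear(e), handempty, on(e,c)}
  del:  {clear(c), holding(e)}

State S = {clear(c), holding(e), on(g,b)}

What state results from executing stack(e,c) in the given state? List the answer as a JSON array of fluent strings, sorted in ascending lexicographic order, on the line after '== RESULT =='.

Compute (S \ del) ∪ add:
  pre ⊆ S: {clear(c), holding(e)} ⊆ S  — applicable
  S \ del = {on(g,b)}
  ∪ add   = {clear(e), handempty, on(e,c), on(g,b)}

== RESULT ==
["clear(e)", "handempty", "on(e,c)", "on(g,b)"]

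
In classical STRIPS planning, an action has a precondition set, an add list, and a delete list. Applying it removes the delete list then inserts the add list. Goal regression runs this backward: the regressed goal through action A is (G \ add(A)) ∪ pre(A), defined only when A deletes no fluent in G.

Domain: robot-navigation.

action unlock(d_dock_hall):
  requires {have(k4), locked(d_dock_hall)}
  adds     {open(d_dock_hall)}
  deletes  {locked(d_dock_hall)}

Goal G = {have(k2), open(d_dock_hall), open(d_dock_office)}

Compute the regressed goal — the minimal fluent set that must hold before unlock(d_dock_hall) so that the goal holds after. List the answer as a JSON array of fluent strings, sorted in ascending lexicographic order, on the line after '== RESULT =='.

Regress:
  G ∩ del = {}  (empty — regression defined)
  G \ add = {have(k2), open(d_dock_hall), open(d_dock_office)} \ {open(d_dock_hall)} = {have(k2), open(d_dock_office)}
  ∪ pre   = {have(k2), open(d_dock_office)} ∪ {have(k4), locked(d_dock_hall)}
          = {have(k2), have(k4), locked(d_dock_hall), open(d_dock_office)}

== RESULT ==
["have(k2)", "have(k4)", "locked(d_dock_hall)", "open(d_dock_office)"]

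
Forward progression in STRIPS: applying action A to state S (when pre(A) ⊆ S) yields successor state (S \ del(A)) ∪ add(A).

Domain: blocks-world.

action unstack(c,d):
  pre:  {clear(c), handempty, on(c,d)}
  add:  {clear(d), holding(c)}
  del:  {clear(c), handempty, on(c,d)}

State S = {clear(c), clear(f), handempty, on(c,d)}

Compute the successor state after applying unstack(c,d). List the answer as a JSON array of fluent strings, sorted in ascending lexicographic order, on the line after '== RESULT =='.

Progress:
  pre ⊆ S: {clear(c), handempty, on(c,d)} ⊆ S  — applicable
  S \ del = {clear(f)}
  ∪ add   = {clear(d), clear(f), holding(c)}

== RESULT ==
["clear(d)", "clear(f)", "holding(c)"]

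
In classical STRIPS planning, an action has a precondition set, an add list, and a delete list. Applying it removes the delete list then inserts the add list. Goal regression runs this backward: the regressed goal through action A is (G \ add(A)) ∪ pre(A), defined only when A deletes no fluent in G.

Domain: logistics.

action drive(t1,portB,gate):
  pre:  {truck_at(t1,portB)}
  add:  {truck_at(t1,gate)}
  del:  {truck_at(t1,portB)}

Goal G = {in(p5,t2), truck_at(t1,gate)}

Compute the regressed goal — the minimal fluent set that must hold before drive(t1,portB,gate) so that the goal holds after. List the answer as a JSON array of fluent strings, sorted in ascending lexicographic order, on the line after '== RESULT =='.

Regress:
  G ∩ del = {}  (empty — regression defined)
  G \ add = {in(p5,t2), truck_at(t1,gate)} \ {truck_at(t1,gate)} = {in(p5,t2)}
  ∪ pre   = {in(p5,t2)} ∪ {truck_at(t1,portB)}
          = {in(p5,t2), truck_at(t1,portB)}

== RESULT ==
["in(p5,t2)", "truck_at(t1,portB)"]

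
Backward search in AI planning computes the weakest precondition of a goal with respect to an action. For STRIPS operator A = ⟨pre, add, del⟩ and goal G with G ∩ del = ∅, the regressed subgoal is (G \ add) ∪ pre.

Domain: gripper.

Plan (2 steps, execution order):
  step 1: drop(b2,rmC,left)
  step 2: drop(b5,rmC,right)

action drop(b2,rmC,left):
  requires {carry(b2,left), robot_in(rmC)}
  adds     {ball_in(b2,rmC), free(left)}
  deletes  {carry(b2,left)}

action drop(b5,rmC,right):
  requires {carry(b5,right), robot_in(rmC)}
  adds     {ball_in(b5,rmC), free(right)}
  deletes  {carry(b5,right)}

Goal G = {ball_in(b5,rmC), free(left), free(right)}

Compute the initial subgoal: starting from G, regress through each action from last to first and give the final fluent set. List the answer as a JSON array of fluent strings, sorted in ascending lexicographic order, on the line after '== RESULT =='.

Regress step by step:
  through step 2 (drop(b5,rmC,right)): drop {ball_in(b5,rmC), free(right)}, keep {free(left)}, require {carry(b5,right), robot_in(rmC)}
    → {carry(b5,right), free(left), robot_in(rmC)}
  through step 1 (drop(b2,rmC,left)): drop {free(left)}, keep {carry(b5,right), robot_in(rmC)}, require {carry(b2,left), robot_in(rmC)}
    → {carry(b2,left), carry(b5,right), robot_in(rmC)}

== RESULT ==
["carry(b2,left)", "carry(b5,right)", "robot_in(rmC)"]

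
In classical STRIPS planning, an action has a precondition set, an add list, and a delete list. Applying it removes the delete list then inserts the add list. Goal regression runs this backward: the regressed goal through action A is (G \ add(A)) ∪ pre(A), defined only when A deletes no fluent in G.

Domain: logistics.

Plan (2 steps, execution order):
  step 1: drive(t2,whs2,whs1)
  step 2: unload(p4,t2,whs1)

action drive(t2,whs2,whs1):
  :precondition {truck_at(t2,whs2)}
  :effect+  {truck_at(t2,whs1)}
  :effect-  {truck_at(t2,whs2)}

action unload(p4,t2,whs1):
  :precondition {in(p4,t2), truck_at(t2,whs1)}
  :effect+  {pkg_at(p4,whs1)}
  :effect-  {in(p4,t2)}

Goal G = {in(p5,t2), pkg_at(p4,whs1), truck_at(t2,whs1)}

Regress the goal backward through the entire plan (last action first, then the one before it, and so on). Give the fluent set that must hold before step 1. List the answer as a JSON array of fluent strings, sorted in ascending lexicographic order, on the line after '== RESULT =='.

Work backward from the goal:
  through step 2 (unload(p4,t2,whs1)): drop {pkg_at(p4,whs1)}, keep {in(p5,t2), truck_at(t2,whs1)}, require {in(p4,t2), truck_at(t2,whs1)}
    → {in(p4,t2), in(p5,t2), truck_at(t2,whs1)}
  through step 1 (drive(t2,whs2,whs1)): drop {truck_at(t2,whs1)}, keep {in(p4,t2), in(p5,t2)}, require {truck_at(t2,whs2)}
    → {in(p4,t2), in(p5,t2), truck_at(t2,whs2)}

== RESULT ==
["in(p4,t2)", "in(p5,t2)", "truck_at(t2,whs2)"]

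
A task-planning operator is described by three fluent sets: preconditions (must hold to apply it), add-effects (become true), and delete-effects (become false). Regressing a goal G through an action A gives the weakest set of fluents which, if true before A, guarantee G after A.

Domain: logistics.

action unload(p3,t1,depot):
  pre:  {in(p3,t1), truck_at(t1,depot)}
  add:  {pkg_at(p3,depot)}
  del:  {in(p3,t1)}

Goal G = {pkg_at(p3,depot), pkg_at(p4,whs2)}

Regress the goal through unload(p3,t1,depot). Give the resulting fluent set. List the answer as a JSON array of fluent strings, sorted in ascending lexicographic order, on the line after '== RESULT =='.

Regress:
  G ∩ del = {}  (empty — regression defined)
  G \ add = {pkg_at(p3,depot), pkg_at(p4,whs2)} \ {pkg_at(p3,depot)} = {pkg_at(p4,whs2)}
  ∪ pre   = {pkg_at(p4,whs2)} ∪ {in(p3,t1), truck_at(t1,depot)}
          = {in(p3,t1), pkg_at(p4,whs2), truck_at(t1,depot)}

== RESULT ==
["in(p3,t1)", "pkg_at(p4,whs2)", "truck_at(t1,depot)"]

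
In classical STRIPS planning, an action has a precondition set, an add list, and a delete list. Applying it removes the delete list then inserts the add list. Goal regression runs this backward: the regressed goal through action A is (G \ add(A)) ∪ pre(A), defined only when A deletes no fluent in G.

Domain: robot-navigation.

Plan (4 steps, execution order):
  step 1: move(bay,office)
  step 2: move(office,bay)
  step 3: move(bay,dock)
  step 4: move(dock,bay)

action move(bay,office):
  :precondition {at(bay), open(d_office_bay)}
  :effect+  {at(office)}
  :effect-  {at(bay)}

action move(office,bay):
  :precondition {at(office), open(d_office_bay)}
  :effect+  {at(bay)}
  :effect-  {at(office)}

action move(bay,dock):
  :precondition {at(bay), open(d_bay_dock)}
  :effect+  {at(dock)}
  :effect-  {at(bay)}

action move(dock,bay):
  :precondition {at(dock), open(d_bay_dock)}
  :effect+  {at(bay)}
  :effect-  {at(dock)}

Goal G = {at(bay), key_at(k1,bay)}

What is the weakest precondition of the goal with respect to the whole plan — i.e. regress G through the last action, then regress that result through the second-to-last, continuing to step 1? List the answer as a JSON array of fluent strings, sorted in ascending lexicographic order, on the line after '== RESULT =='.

Regress step by step:
  through step 4 (move(dock,bay)): drop {at(bay)}, keep {key_at(k1,bay)}, require {at(dock), open(d_bay_dock)}
    → {at(dock), key_at(k1,bay), open(d_bay_dock)}
  through step 3 (move(bay,dock)): drop {at(dock)}, keep {key_at(k1,bay), open(d_bay_dock)}, require {at(bay), open(d_bay_dock)}
    → {at(bay), key_at(k1,bay), open(d_bay_dock)}
  through step 2 (move(office,bay)): drop {at(bay)}, keep {key_at(k1,bay), open(d_bay_dock)}, require {at(office), open(d_office_bay)}
    → {at(office), key_at(k1,bay), open(d_bay_dock), open(d_office_bay)}
  through step 1 (move(bay,office)): drop {at(office)}, keep {key_at(k1,bay), open(d_bay_dock), open(d_office_bay)}, require {at(bay), open(d_office_bay)}
    → {at(bay), key_at(k1,bay), open(d_bay_dock), open(d_office_bay)}

== RESULT ==
["at(bay)", "key_at(k1,bay)", "open(d_bay_dock)", "open(d_office_bay)"]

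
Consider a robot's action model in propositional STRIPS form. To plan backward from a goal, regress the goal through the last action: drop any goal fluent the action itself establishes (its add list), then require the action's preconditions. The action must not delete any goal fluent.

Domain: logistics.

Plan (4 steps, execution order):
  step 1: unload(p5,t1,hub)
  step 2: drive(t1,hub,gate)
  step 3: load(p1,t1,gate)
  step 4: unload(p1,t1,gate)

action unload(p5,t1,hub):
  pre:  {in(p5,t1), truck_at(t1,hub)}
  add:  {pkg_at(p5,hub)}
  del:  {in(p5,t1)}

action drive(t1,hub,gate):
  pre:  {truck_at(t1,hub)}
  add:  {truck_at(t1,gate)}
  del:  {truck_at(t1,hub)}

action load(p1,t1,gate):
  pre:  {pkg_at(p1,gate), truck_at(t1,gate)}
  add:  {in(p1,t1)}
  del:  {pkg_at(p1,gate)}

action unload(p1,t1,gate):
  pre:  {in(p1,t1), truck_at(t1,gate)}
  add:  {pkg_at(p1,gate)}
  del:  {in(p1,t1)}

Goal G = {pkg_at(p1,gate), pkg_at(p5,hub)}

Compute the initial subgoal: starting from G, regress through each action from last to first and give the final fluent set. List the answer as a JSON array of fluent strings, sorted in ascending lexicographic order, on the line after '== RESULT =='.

Work backward from the goal:
  through step 4 (unload(p1,t1,gate)): drop {pkg_at(p1,gate)}, keep {pkg_at(p5,hub)}, require {in(p1,t1), truck_at(t1,gate)}
    → {in(p1,t1), pkg_at(p5,hub), truck_at(t1,gate)}
  through step 3 (load(p1,t1,gate)): drop {in(p1,t1)}, keep {pkg_at(p5,hub), truck_at(t1,gate)}, require {pkg_at(p1,gate), truck_at(t1,gate)}
    → {pkg_at(p1,gate), pkg_at(p5,hub), truck_at(t1,gate)}
  through step 2 (drive(t1,hub,gate)): drop {truck_at(t1,gate)}, keep {pkg_at(p1,gate), pkg_at(p5,hub)}, require {truck_at(t1,hub)}
    → {pkg_at(p1,gate), pkg_at(p5,hub), truck_at(t1,hub)}
  through step 1 (unload(p5,t1,hub)): drop {pkg_at(p5,hub)}, keep {pkg_at(p1,gate), truck_at(t1,hub)}, require {in(p5,t1), truck_at(t1,hub)}
    → {in(p5,t1), pkg_at(p1,gate), truck_at(t1,hub)}

== RESULT ==
["in(p5,t1)", "pkg_at(p1,gate)", "truck_at(t1,hub)"]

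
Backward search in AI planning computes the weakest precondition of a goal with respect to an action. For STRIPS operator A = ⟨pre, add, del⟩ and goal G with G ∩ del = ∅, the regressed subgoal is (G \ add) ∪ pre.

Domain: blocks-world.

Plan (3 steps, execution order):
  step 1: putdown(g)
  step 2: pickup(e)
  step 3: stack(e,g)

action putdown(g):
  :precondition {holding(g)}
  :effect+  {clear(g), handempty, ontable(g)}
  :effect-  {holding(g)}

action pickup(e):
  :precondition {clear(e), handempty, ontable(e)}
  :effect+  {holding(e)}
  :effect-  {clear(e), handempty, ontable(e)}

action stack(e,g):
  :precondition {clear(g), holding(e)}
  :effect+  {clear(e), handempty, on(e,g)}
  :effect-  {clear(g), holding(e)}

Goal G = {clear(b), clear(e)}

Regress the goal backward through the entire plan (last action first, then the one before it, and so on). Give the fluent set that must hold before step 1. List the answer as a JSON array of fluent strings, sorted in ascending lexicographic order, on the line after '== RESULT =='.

Work backward from the goal:
  through step 3 (stack(e,g)): drop {clear(e)}, keep {clear(b)}, require {clear(g), holding(e)}
    → {clear(b), clear(g), holding(e)}
  through step 2 (pickup(e)): drop {holding(e)}, keep {clear(b), clear(g)}, require {clear(e), handempty, ontable(e)}
    → {clear(b), clear(e), clear(g), handempty, ontable(e)}
  through step 1 (putdown(g)): drop {clear(g), handempty}, keep {clear(b), clear(e), ontable(e)}, require {holding(g)}
    → {clear(b), clear(e), holding(g), ontable(e)}

== RESULT ==
["clear(b)", "clear(e)", "holding(g)", "ontable(e)"]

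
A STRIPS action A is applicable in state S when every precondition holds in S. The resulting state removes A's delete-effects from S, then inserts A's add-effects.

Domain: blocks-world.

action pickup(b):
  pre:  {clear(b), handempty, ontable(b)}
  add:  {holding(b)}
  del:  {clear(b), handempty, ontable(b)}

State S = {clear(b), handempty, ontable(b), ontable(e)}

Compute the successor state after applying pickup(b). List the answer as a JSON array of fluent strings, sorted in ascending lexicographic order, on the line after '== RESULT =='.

Progress:
  pre ⊆ S: {clear(b), handempty, ontable(b)} ⊆ S  — applicable
  S \ del = {ontable(e)}
  ∪ add   = {holding(b), ontable(e)}

== RESULT ==
["holding(b)", "ontable(e)"]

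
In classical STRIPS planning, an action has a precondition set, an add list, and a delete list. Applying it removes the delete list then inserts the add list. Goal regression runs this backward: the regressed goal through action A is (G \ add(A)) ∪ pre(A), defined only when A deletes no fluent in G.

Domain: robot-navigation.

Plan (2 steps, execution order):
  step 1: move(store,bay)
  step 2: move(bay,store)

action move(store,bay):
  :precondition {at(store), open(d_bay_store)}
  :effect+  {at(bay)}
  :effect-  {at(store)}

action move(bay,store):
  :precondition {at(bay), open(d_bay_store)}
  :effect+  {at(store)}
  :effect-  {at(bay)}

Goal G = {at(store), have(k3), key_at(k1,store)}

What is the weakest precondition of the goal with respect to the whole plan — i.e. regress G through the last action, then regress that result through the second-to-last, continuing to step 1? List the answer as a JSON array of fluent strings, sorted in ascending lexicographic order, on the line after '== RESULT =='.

Regress step by step:
  through step 2 (move(bay,store)): drop {at(store)}, keep {have(k3), key_at(k1,store)}, require {at(bay), open(d_bay_store)}
    → {at(bay), have(k3), key_at(k1,store), open(d_bay_store)}
  through step 1 (move(store,bay)): drop {at(bay)}, keep {have(k3), key_at(k1,store), open(d_bay_store)}, require {at(store), open(d_bay_store)}
    → {at(store), have(k3), key_at(k1,store), open(d_bay_store)}

== RESULT ==
["at(store)", "have(k3)", "key_at(k1,store)", "open(d_bay_store)"]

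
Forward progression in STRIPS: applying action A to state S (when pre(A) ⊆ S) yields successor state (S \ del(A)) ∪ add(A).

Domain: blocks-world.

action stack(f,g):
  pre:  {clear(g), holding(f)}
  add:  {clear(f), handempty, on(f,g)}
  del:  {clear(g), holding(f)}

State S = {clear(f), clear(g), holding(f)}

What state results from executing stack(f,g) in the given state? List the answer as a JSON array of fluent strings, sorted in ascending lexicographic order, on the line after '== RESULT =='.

Progress:
  pre ⊆ S: {clear(g), holding(f)} ⊆ S  — applicable
  S \ del = {clear(f)}
  ∪ add   = {clear(f), handempty, on(f,g)}

== RESULT ==
["clear(f)", "handempty", "on(f,g)"]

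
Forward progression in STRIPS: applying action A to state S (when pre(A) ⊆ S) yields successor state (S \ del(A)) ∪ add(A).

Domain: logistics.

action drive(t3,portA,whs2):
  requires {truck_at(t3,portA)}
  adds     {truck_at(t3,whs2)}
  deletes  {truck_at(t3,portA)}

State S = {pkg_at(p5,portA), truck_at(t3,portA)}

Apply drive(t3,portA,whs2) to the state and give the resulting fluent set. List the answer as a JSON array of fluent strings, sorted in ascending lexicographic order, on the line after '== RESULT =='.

Compute (S \ del) ∪ add:
  pre ⊆ S: {truck_at(t3,portA)} ⊆ S  — applicable
  S \ del = {pkg_at(p5,portA)}
  ∪ add   = {pkg_at(p5,portA), truck_at(t3,whs2)}

== RESULT ==
["pkg_at(p5,portA)", "truck_at(t3,whs2)"]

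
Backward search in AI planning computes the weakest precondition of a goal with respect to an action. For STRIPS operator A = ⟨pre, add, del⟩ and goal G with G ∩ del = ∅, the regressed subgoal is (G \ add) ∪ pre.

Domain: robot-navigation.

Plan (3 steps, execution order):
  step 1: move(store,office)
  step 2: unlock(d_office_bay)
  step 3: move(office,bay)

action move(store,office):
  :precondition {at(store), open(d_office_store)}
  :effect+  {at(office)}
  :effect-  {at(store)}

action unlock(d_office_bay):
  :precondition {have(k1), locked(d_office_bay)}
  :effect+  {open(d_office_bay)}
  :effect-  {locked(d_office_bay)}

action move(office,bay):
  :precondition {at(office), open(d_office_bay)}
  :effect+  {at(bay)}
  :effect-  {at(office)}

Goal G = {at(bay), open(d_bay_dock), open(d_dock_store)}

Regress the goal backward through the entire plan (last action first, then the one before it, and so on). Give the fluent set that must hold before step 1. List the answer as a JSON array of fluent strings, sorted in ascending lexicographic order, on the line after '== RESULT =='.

Regress step by step:
  through step 3 (move(office,bay)): drop {at(bay)}, keep {open(d_bay_dock), open(d_dock_store)}, require {at(office), open(d_office_bay)}
    → {at(office), open(d_bay_dock), open(d_dock_store), open(d_office_bay)}
  through step 2 (unlock(d_office_bay)): drop {open(d_office_bay)}, keep {at(office), open(d_bay_dock), open(d_dock_store)}, require {have(k1), locked(d_office_bay)}
    → {at(office), have(k1), locked(d_office_bay), open(d_bay_dock), open(d_dock_store)}
  through step 1 (move(store,office)): drop {at(office)}, keep {have(k1), locked(d_office_bay), open(d_bay_dock), open(d_dock_store)}, require {at(store), open(d_office_store)}
    → {at(store), have(k1), locked(d_office_bay), open(d_bay_dock), open(d_dock_store), open(d_office_store)}

== RESULT ==
["at(store)", "have(k1)", "locked(d_office_bay)", "open(d_bay_dock)", "open(d_dock_store)", "open(d_office_store)"]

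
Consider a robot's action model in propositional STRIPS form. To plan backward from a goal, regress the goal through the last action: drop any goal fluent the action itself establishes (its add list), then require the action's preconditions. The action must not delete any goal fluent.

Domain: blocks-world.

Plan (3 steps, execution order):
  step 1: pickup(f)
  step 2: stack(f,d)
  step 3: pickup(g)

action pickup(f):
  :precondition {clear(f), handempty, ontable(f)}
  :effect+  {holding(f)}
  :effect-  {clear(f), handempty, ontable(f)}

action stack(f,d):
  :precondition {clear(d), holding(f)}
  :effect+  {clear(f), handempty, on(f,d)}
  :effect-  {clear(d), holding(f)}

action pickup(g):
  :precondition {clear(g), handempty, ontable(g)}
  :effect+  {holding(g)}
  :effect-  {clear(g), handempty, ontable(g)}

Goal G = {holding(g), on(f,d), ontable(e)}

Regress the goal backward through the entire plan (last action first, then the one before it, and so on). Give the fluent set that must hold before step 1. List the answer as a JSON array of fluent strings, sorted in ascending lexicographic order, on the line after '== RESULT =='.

Regress step by step:
  through step 3 (pickup(g)): drop {holding(g)}, keep {on(f,d), ontable(e)}, require {clear(g), handempty, ontable(g)}
    → {clear(g), handempty, on(f,d), ontable(e), ontable(g)}
  through step 2 (stack(f,d)): drop {handempty, on(f,d)}, keep {clear(g), ontable(e), ontable(g)}, require {clear(d), holding(f)}
    → {clear(d), clear(g), holding(f), ontable(e), ontable(g)}
  through step 1 (pickup(f)): drop {holding(f)}, keep {clear(d), clear(g), ontable(e), ontable(g)}, require {clear(f), handempty, ontable(f)}
    → {clear(d), clear(f), clear(g), handempty, ontable(e), ontable(f), ontable(g)}

== RESULT ==
["clear(d)", "clear(f)", "clear(g)", "handempty", "ontable(e)", "ontable(f)", "ontable(g)"]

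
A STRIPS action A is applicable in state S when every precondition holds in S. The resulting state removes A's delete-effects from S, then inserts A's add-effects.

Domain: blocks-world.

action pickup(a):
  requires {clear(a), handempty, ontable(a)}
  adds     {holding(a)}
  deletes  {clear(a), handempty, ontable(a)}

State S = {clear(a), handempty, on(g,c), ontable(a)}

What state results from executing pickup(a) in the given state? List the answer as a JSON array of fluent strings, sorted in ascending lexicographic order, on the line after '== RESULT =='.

Progress:
  pre ⊆ S: {clear(a), handempty, ontable(a)} ⊆ S  — applicable
  S \ del = {on(g,c)}
  ∪ add   = {holding(a), on(g,c)}

== RESULT ==
["holding(a)", "on(g,c)"]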